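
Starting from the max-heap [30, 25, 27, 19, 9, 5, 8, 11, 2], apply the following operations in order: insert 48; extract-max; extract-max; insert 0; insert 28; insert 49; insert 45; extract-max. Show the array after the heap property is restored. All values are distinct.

insert 48:
  append 48 at index 9 → [30, 25, 27, 19, 9, 5, 8, 11, 2, 48]
  48 > parent 9 at index 4, swap → [30, 25, 27, 19, 48, 5, 8, 11, 2, 9]
  48 > parent 25 at index 1, swap → [30, 48, 27, 19, 25, 5, 8, 11, 2, 9]
  48 > parent 30 at index 0, swap → [48, 30, 27, 19, 25, 5, 8, 11, 2, 9]
extract-max → returns 48:
  remove root 48; move last element 9 to root → [9, 30, 27, 19, 25, 5, 8, 11, 2]
  9 vs larger child 30 at index 1, swap → [30, 9, 27, 19, 25, 5, 8, 11, 2]
  9 vs larger child 25 at index 4, swap → [30, 25, 27, 19, 9, 5, 8, 11, 2]
extract-max → returns 30:
  remove root 30; move last element 2 to root → [2, 25, 27, 19, 9, 5, 8, 11]
  2 vs larger child 27 at index 2, swap → [27, 25, 2, 19, 9, 5, 8, 11]
  2 vs larger child 8 at index 6, swap → [27, 25, 8, 19, 9, 5, 2, 11]
insert 0:
  append 0 at index 8 → [27, 25, 8, 19, 9, 5, 2, 11, 0] (no swap needed)
insert 28:
  append 28 at index 9 → [27, 25, 8, 19, 9, 5, 2, 11, 0, 28]
  28 > parent 9 at index 4, swap → [27, 25, 8, 19, 28, 5, 2, 11, 0, 9]
  28 > parent 25 at index 1, swap → [27, 28, 8, 19, 25, 5, 2, 11, 0, 9]
  28 > parent 27 at index 0, swap → [28, 27, 8, 19, 25, 5, 2, 11, 0, 9]
insert 49:
  append 49 at index 10 → [28, 27, 8, 19, 25, 5, 2, 11, 0, 9, 49]
  49 > parent 25 at index 4, swap → [28, 27, 8, 19, 49, 5, 2, 11, 0, 9, 25]
  49 > parent 27 at index 1, swap → [28, 49, 8, 19, 27, 5, 2, 11, 0, 9, 25]
  49 > parent 28 at index 0, swap → [49, 28, 8, 19, 27, 5, 2, 11, 0, 9, 25]
insert 45:
  append 45 at index 11 → [49, 28, 8, 19, 27, 5, 2, 11, 0, 9, 25, 45]
  45 > parent 5 at index 5, swap → [49, 28, 8, 19, 27, 45, 2, 11, 0, 9, 25, 5]
  45 > parent 8 at index 2, swap → [49, 28, 45, 19, 27, 8, 2, 11, 0, 9, 25, 5]
extract-max → returns 49:
  remove root 49; move last element 5 to root → [5, 28, 45, 19, 27, 8, 2, 11, 0, 9, 25]
  5 vs larger child 45 at index 2, swap → [45, 28, 5, 19, 27, 8, 2, 11, 0, 9, 25]
  5 vs larger child 8 at index 5, swap → [45, 28, 8, 19, 27, 5, 2, 11, 0, 9, 25]

[45, 28, 8, 19, 27, 5, 2, 11, 0, 9, 25]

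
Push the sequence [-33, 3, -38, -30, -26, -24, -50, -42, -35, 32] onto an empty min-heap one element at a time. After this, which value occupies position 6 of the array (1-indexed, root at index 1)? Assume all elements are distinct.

Insert -33:
  append -33 at index 1 → [-33] (no swap needed)
Insert 3:
  append 3 at index 2 → [-33, 3] (no swap needed)
Insert -38:
  append -38 at index 3 → [-33, 3, -38]
  -38 < parent -33 at index 1, swap → [-38, 3, -33]
Insert -30:
  append -30 at index 4 → [-38, 3, -33, -30]
  -30 < parent 3 at index 2, swap → [-38, -30, -33, 3]
Insert -26:
  append -26 at index 5 → [-38, -30, -33, 3, -26] (no swap needed)
Insert -24:
  append -24 at index 6 → [-38, -30, -33, 3, -26, -24] (no swap needed)
Insert -50:
  append -50 at index 7 → [-38, -30, -33, 3, -26, -24, -50]
  -50 < parent -33 at index 3, swap → [-38, -30, -50, 3, -26, -24, -33]
  -50 < parent -38 at index 1, swap → [-50, -30, -38, 3, -26, -24, -33]
Insert -42:
  append -42 at index 8 → [-50, -30, -38, 3, -26, -24, -33, -42]
  -42 < parent 3 at index 4, swap → [-50, -30, -38, -42, -26, -24, -33, 3]
  -42 < parent -30 at index 2, swap → [-50, -42, -38, -30, -26, -24, -33, 3]
Insert -35:
  append -35 at index 9 → [-50, -42, -38, -30, -26, -24, -33, 3, -35]
  -35 < parent -30 at index 4, swap → [-50, -42, -38, -35, -26, -24, -33, 3, -30]
Insert 32:
  append 32 at index 10 → [-50, -42, -38, -35, -26, -24, -33, 3, -30, 32] (no swap needed)
resulting array: [-50, -42, -38, -35, -26, -24, -33, 3, -30, 32]

-24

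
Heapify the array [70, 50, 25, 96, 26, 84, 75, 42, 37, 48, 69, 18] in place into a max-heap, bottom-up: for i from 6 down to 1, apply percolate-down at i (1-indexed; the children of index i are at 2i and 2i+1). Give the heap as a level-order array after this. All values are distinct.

[96, 70, 84, 50, 69, 25, 75, 42, 37, 48, 26, 18]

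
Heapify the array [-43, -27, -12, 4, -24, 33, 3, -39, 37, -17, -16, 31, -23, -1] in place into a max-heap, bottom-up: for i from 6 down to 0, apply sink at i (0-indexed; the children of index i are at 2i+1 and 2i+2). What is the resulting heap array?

sift down from index 6: already satisfies heap property
sift down from index 5: already satisfies heap property
sift down from index 4:
  -24 vs larger child -16 at index 10, swap → [-43, -27, -12, 4, -16, 33, 3, -39, 37, -17, -24, 31, -23, -1]
sift down from index 3:
  4 vs larger child 37 at index 8, swap → [-43, -27, -12, 37, -16, 33, 3, -39, 4, -17, -24, 31, -23, -1]
sift down from index 2:
  -12 vs larger child 33 at index 5, swap → [-43, -27, 33, 37, -16, -12, 3, -39, 4, -17, -24, 31, -23, -1]
  -12 vs larger child 31 at index 11, swap → [-43, -27, 33, 37, -16, 31, 3, -39, 4, -17, -24, -12, -23, -1]
sift down from index 1:
  -27 vs larger child 37 at index 3, swap → [-43, 37, 33, -27, -16, 31, 3, -39, 4, -17, -24, -12, -23, -1]
  -27 vs larger child 4 at index 8, swap → [-43, 37, 33, 4, -16, 31, 3, -39, -27, -17, -24, -12, -23, -1]
sift down from index 0:
  -43 vs larger child 37 at index 1, swap → [37, -43, 33, 4, -16, 31, 3, -39, -27, -17, -24, -12, -23, -1]
  -43 vs larger child 4 at index 3, swap → [37, 4, 33, -43, -16, 31, 3, -39, -27, -17, -24, -12, -23, -1]
  -43 vs larger child -27 at index 8, swap → [37, 4, 33, -27, -16, 31, 3, -39, -43, -17, -24, -12, -23, -1]

[37, 4, 33, -27, -16, 31, 3, -39, -43, -17, -24, -12, -23, -1]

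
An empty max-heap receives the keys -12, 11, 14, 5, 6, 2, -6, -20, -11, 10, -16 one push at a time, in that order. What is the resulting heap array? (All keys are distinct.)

Insert -12:
  append -12 at index 0 → [-12] (no swap needed)
Insert 11:
  append 11 at index 1 → [-12, 11]
  11 > parent -12 at index 0, swap → [11, -12]
Insert 14:
  append 14 at index 2 → [11, -12, 14]
  14 > parent 11 at index 0, swap → [14, -12, 11]
Insert 5:
  append 5 at index 3 → [14, -12, 11, 5]
  5 > parent -12 at index 1, swap → [14, 5, 11, -12]
Insert 6:
  append 6 at index 4 → [14, 5, 11, -12, 6]
  6 > parent 5 at index 1, swap → [14, 6, 11, -12, 5]
Insert 2:
  append 2 at index 5 → [14, 6, 11, -12, 5, 2] (no swap needed)
Insert -6:
  append -6 at index 6 → [14, 6, 11, -12, 5, 2, -6] (no swap needed)
Insert -20:
  append -20 at index 7 → [14, 6, 11, -12, 5, 2, -6, -20] (no swap needed)
Insert -11:
  append -11 at index 8 → [14, 6, 11, -12, 5, 2, -6, -20, -11]
  -11 > parent -12 at index 3, swap → [14, 6, 11, -11, 5, 2, -6, -20, -12]
Insert 10:
  append 10 at index 9 → [14, 6, 11, -11, 5, 2, -6, -20, -12, 10]
  10 > parent 5 at index 4, swap → [14, 6, 11, -11, 10, 2, -6, -20, -12, 5]
  10 > parent 6 at index 1, swap → [14, 10, 11, -11, 6, 2, -6, -20, -12, 5]
Insert -16:
  append -16 at index 10 → [14, 10, 11, -11, 6, 2, -6, -20, -12, 5, -16] (no swap needed)

[14, 10, 11, -11, 6, 2, -6, -20, -12, 5, -16]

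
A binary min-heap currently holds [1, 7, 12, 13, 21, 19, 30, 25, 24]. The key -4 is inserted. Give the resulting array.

append -4 at index 9 → [1, 7, 12, 13, 21, 19, 30, 25, 24, -4]
-4 < parent 21 at index 4, swap → [1, 7, 12, 13, -4, 19, 30, 25, 24, 21]
-4 < parent 7 at index 1, swap → [1, -4, 12, 13, 7, 19, 30, 25, 24, 21]
-4 < parent 1 at index 0, swap → [-4, 1, 12, 13, 7, 19, 30, 25, 24, 21]

[-4, 1, 12, 13, 7, 19, 30, 25, 24, 21]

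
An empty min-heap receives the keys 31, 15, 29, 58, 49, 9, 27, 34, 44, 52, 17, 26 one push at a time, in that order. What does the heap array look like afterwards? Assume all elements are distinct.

Insert 31:
  append 31 at index 0 → [31] (no swap needed)
Insert 15:
  append 15 at index 1 → [31, 15]
  15 < parent 31 at index 0, swap → [15, 31]
Insert 29:
  append 29 at index 2 → [15, 31, 29] (no swap needed)
Insert 58:
  append 58 at index 3 → [15, 31, 29, 58] (no swap needed)
Insert 49:
  append 49 at index 4 → [15, 31, 29, 58, 49] (no swap needed)
Insert 9:
  append 9 at index 5 → [15, 31, 29, 58, 49, 9]
  9 < parent 29 at index 2, swap → [15, 31, 9, 58, 49, 29]
  9 < parent 15 at index 0, swap → [9, 31, 15, 58, 49, 29]
Insert 27:
  append 27 at index 6 → [9, 31, 15, 58, 49, 29, 27] (no swap needed)
Insert 34:
  append 34 at index 7 → [9, 31, 15, 58, 49, 29, 27, 34]
  34 < parent 58 at index 3, swap → [9, 31, 15, 34, 49, 29, 27, 58]
Insert 44:
  append 44 at index 8 → [9, 31, 15, 34, 49, 29, 27, 58, 44] (no swap needed)
Insert 52:
  append 52 at index 9 → [9, 31, 15, 34, 49, 29, 27, 58, 44, 52] (no swap needed)
Insert 17:
  append 17 at index 10 → [9, 31, 15, 34, 49, 29, 27, 58, 44, 52, 17]
  17 < parent 49 at index 4, swap → [9, 31, 15, 34, 17, 29, 27, 58, 44, 52, 49]
  17 < parent 31 at index 1, swap → [9, 17, 15, 34, 31, 29, 27, 58, 44, 52, 49]
Insert 26:
  append 26 at index 11 → [9, 17, 15, 34, 31, 29, 27, 58, 44, 52, 49, 26]
  26 < parent 29 at index 5, swap → [9, 17, 15, 34, 31, 26, 27, 58, 44, 52, 49, 29]

[9, 17, 15, 34, 31, 26, 27, 58, 44, 52, 49, 29]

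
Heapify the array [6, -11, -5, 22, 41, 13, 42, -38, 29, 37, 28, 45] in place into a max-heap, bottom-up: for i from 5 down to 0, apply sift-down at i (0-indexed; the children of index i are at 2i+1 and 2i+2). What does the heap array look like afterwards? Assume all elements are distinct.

sift down from index 5:
  13 vs only child 45 at index 11, swap → [6, -11, -5, 22, 41, 45, 42, -38, 29, 37, 28, 13]
sift down from index 4: already satisfies heap property
sift down from index 3:
  22 vs larger child 29 at index 8, swap → [6, -11, -5, 29, 41, 45, 42, -38, 22, 37, 28, 13]
sift down from index 2:
  -5 vs larger child 45 at index 5, swap → [6, -11, 45, 29, 41, -5, 42, -38, 22, 37, 28, 13]
  -5 vs only child 13 at index 11, swap → [6, -11, 45, 29, 41, 13, 42, -38, 22, 37, 28, -5]
sift down from index 1:
  -11 vs larger child 41 at index 4, swap → [6, 41, 45, 29, -11, 13, 42, -38, 22, 37, 28, -5]
  -11 vs larger child 37 at index 9, swap → [6, 41, 45, 29, 37, 13, 42, -38, 22, -11, 28, -5]
sift down from index 0:
  6 vs larger child 45 at index 2, swap → [45, 41, 6, 29, 37, 13, 42, -38, 22, -11, 28, -5]
  6 vs larger child 42 at index 6, swap → [45, 41, 42, 29, 37, 13, 6, -38, 22, -11, 28, -5]

[45, 41, 42, 29, 37, 13, 6, -38, 22, -11, 28, -5]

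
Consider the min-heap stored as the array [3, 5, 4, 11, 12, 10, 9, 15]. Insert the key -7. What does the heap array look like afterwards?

append -7 at index 8 → [3, 5, 4, 11, 12, 10, 9, 15, -7]
-7 < parent 11 at index 3, swap → [3, 5, 4, -7, 12, 10, 9, 15, 11]
-7 < parent 5 at index 1, swap → [3, -7, 4, 5, 12, 10, 9, 15, 11]
-7 < parent 3 at index 0, swap → [-7, 3, 4, 5, 12, 10, 9, 15, 11]

[-7, 3, 4, 5, 12, 10, 9, 15, 11]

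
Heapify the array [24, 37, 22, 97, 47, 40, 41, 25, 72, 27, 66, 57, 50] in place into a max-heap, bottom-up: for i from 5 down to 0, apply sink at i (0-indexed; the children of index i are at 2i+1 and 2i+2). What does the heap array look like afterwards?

sift down from index 5:
  40 vs larger child 57 at index 11, swap → [24, 37, 22, 97, 47, 57, 41, 25, 72, 27, 66, 40, 50]
sift down from index 4:
  47 vs larger child 66 at index 10, swap → [24, 37, 22, 97, 66, 57, 41, 25, 72, 27, 47, 40, 50]
sift down from index 3: already satisfies heap property
sift down from index 2:
  22 vs larger child 57 at index 5, swap → [24, 37, 57, 97, 66, 22, 41, 25, 72, 27, 47, 40, 50]
  22 vs larger child 50 at index 12, swap → [24, 37, 57, 97, 66, 50, 41, 25, 72, 27, 47, 40, 22]
sift down from index 1:
  37 vs larger child 97 at index 3, swap → [24, 97, 57, 37, 66, 50, 41, 25, 72, 27, 47, 40, 22]
  37 vs larger child 72 at index 8, swap → [24, 97, 57, 72, 66, 50, 41, 25, 37, 27, 47, 40, 22]
sift down from index 0:
  24 vs larger child 97 at index 1, swap → [97, 24, 57, 72, 66, 50, 41, 25, 37, 27, 47, 40, 22]
  24 vs larger child 72 at index 3, swap → [97, 72, 57, 24, 66, 50, 41, 25, 37, 27, 47, 40, 22]
  24 vs larger child 37 at index 8, swap → [97, 72, 57, 37, 66, 50, 41, 25, 24, 27, 47, 40, 22]

[97, 72, 57, 37, 66, 50, 41, 25, 24, 27, 47, 40, 22]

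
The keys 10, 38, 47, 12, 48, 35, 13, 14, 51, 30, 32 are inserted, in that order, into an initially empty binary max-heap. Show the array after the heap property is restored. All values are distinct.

[51, 48, 38, 47, 32, 35, 13, 10, 14, 12, 30]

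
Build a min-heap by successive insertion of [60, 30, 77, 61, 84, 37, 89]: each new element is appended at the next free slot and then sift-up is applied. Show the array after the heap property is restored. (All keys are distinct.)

[30, 60, 37, 61, 84, 77, 89]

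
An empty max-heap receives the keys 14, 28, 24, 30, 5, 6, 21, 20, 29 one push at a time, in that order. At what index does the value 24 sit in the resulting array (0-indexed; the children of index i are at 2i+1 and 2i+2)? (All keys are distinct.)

2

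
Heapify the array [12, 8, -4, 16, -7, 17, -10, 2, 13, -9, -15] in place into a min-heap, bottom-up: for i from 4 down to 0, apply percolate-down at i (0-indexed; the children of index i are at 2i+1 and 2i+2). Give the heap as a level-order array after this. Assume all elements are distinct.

sift down from index 4:
  -7 vs smaller child -15 at index 10, swap → [12, 8, -4, 16, -15, 17, -10, 2, 13, -9, -7]
sift down from index 3:
  16 vs smaller child 2 at index 7, swap → [12, 8, -4, 2, -15, 17, -10, 16, 13, -9, -7]
sift down from index 2:
  -4 vs smaller child -10 at index 6, swap → [12, 8, -10, 2, -15, 17, -4, 16, 13, -9, -7]
sift down from index 1:
  8 vs smaller child -15 at index 4, swap → [12, -15, -10, 2, 8, 17, -4, 16, 13, -9, -7]
  8 vs smaller child -9 at index 9, swap → [12, -15, -10, 2, -9, 17, -4, 16, 13, 8, -7]
sift down from index 0:
  12 vs smaller child -15 at index 1, swap → [-15, 12, -10, 2, -9, 17, -4, 16, 13, 8, -7]
  12 vs smaller child -9 at index 4, swap → [-15, -9, -10, 2, 12, 17, -4, 16, 13, 8, -7]
  12 vs smaller child -7 at index 10, swap → [-15, -9, -10, 2, -7, 17, -4, 16, 13, 8, 12]

[-15, -9, -10, 2, -7, 17, -4, 16, 13, 8, 12]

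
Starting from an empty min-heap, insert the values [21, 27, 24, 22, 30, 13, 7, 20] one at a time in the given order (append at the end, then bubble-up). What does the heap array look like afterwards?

Insert 21:
  append 21 at index 0 → [21] (no swap needed)
Insert 27:
  append 27 at index 1 → [21, 27] (no swap needed)
Insert 24:
  append 24 at index 2 → [21, 27, 24] (no swap needed)
Insert 22:
  append 22 at index 3 → [21, 27, 24, 22]
  22 < parent 27 at index 1, swap → [21, 22, 24, 27]
Insert 30:
  append 30 at index 4 → [21, 22, 24, 27, 30] (no swap needed)
Insert 13:
  append 13 at index 5 → [21, 22, 24, 27, 30, 13]
  13 < parent 24 at index 2, swap → [21, 22, 13, 27, 30, 24]
  13 < parent 21 at index 0, swap → [13, 22, 21, 27, 30, 24]
Insert 7:
  append 7 at index 6 → [13, 22, 21, 27, 30, 24, 7]
  7 < parent 21 at index 2, swap → [13, 22, 7, 27, 30, 24, 21]
  7 < parent 13 at index 0, swap → [7, 22, 13, 27, 30, 24, 21]
Insert 20:
  append 20 at index 7 → [7, 22, 13, 27, 30, 24, 21, 20]
  20 < parent 27 at index 3, swap → [7, 22, 13, 20, 30, 24, 21, 27]
  20 < parent 22 at index 1, swap → [7, 20, 13, 22, 30, 24, 21, 27]

[7, 20, 13, 22, 30, 24, 21, 27]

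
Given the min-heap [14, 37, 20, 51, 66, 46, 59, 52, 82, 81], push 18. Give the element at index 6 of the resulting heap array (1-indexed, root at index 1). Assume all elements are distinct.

append 18 at index 11 → [14, 37, 20, 51, 66, 46, 59, 52, 82, 81, 18]
18 < parent 66 at index 5, swap → [14, 37, 20, 51, 18, 46, 59, 52, 82, 81, 66]
18 < parent 37 at index 2, swap → [14, 18, 20, 51, 37, 46, 59, 52, 82, 81, 66]
resulting array: [14, 18, 20, 51, 37, 46, 59, 52, 82, 81, 66]

46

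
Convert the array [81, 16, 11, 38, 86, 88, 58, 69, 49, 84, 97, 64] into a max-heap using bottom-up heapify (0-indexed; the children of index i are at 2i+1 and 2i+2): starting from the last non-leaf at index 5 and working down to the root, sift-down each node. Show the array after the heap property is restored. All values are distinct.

[97, 86, 88, 69, 84, 64, 58, 38, 49, 81, 16, 11]

sift down from index 5: already satisfies heap property
sift down from index 4:
  86 vs larger child 97 at index 10, swap → [81, 16, 11, 38, 97, 88, 58, 69, 49, 84, 86, 64]
sift down from index 3:
  38 vs larger child 69 at index 7, swap → [81, 16, 11, 69, 97, 88, 58, 38, 49, 84, 86, 64]
sift down from index 2:
  11 vs larger child 88 at index 5, swap → [81, 16, 88, 69, 97, 11, 58, 38, 49, 84, 86, 64]
  11 vs only child 64 at index 11, swap → [81, 16, 88, 69, 97, 64, 58, 38, 49, 84, 86, 11]
sift down from index 1:
  16 vs larger child 97 at index 4, swap → [81, 97, 88, 69, 16, 64, 58, 38, 49, 84, 86, 11]
  16 vs larger child 86 at index 10, swap → [81, 97, 88, 69, 86, 64, 58, 38, 49, 84, 16, 11]
sift down from index 0:
  81 vs larger child 97 at index 1, swap → [97, 81, 88, 69, 86, 64, 58, 38, 49, 84, 16, 11]
  81 vs larger child 86 at index 4, swap → [97, 86, 88, 69, 81, 64, 58, 38, 49, 84, 16, 11]
  81 vs larger child 84 at index 9, swap → [97, 86, 88, 69, 84, 64, 58, 38, 49, 81, 16, 11]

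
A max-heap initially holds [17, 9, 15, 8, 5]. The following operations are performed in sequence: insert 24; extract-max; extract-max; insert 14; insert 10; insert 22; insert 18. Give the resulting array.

insert 24:
  append 24 at index 5 → [17, 9, 15, 8, 5, 24]
  24 > parent 15 at index 2, swap → [17, 9, 24, 8, 5, 15]
  24 > parent 17 at index 0, swap → [24, 9, 17, 8, 5, 15]
extract-max → returns 24:
  remove root 24; move last element 15 to root → [15, 9, 17, 8, 5]
  15 vs larger child 17 at index 2, swap → [17, 9, 15, 8, 5]
extract-max → returns 17:
  remove root 17; move last element 5 to root → [5, 9, 15, 8]
  5 vs larger child 15 at index 2, swap → [15, 9, 5, 8]
insert 14:
  append 14 at index 4 → [15, 9, 5, 8, 14]
  14 > parent 9 at index 1, swap → [15, 14, 5, 8, 9]
insert 10:
  append 10 at index 5 → [15, 14, 5, 8, 9, 10]
  10 > parent 5 at index 2, swap → [15, 14, 10, 8, 9, 5]
insert 22:
  append 22 at index 6 → [15, 14, 10, 8, 9, 5, 22]
  22 > parent 10 at index 2, swap → [15, 14, 22, 8, 9, 5, 10]
  22 > parent 15 at index 0, swap → [22, 14, 15, 8, 9, 5, 10]
insert 18:
  append 18 at index 7 → [22, 14, 15, 8, 9, 5, 10, 18]
  18 > parent 8 at index 3, swap → [22, 14, 15, 18, 9, 5, 10, 8]
  18 > parent 14 at index 1, swap → [22, 18, 15, 14, 9, 5, 10, 8]

[22, 18, 15, 14, 9, 5, 10, 8]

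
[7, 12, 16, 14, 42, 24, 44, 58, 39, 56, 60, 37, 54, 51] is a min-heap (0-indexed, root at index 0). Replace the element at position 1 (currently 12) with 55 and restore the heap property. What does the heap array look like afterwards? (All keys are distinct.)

[7, 14, 16, 39, 42, 24, 44, 58, 55, 56, 60, 37, 54, 51]

set index 1 from 12 to 55 → [7, 55, 16, 14, 42, 24, 44, 58, 39, 56, 60, 37, 54, 51]
55 vs smaller child 14 at index 3, swap → [7, 14, 16, 55, 42, 24, 44, 58, 39, 56, 60, 37, 54, 51]
55 vs smaller child 39 at index 8, swap → [7, 14, 16, 39, 42, 24, 44, 58, 55, 56, 60, 37, 54, 51]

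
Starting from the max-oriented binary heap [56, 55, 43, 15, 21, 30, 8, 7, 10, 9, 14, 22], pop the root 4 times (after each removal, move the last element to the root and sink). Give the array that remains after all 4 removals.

[22, 21, 14, 15, 10, 9, 8, 7]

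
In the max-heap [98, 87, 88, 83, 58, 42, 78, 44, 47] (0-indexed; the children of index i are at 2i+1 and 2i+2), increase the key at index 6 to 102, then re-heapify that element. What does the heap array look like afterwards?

set index 6 from 78 to 102 → [98, 87, 88, 83, 58, 42, 102, 44, 47]
102 > parent 88 at index 2, swap → [98, 87, 102, 83, 58, 42, 88, 44, 47]
102 > parent 98 at index 0, swap → [102, 87, 98, 83, 58, 42, 88, 44, 47]

[102, 87, 98, 83, 58, 42, 88, 44, 47]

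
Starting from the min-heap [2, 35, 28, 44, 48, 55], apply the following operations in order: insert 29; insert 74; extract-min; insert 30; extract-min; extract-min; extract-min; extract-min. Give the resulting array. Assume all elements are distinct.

insert 29:
  append 29 at index 6 → [2, 35, 28, 44, 48, 55, 29] (no swap needed)
insert 74:
  append 74 at index 7 → [2, 35, 28, 44, 48, 55, 29, 74] (no swap needed)
extract-min → returns 2:
  remove root 2; move last element 74 to root → [74, 35, 28, 44, 48, 55, 29]
  74 vs smaller child 28 at index 2, swap → [28, 35, 74, 44, 48, 55, 29]
  74 vs smaller child 29 at index 6, swap → [28, 35, 29, 44, 48, 55, 74]
insert 30:
  append 30 at index 7 → [28, 35, 29, 44, 48, 55, 74, 30]
  30 < parent 44 at index 3, swap → [28, 35, 29, 30, 48, 55, 74, 44]
  30 < parent 35 at index 1, swap → [28, 30, 29, 35, 48, 55, 74, 44]
extract-min → returns 28:
  remove root 28; move last element 44 to root → [44, 30, 29, 35, 48, 55, 74]
  44 vs smaller child 29 at index 2, swap → [29, 30, 44, 35, 48, 55, 74]
extract-min → returns 29:
  remove root 29; move last element 74 to root → [74, 30, 44, 35, 48, 55]
  74 vs smaller child 30 at index 1, swap → [30, 74, 44, 35, 48, 55]
  74 vs smaller child 35 at index 3, swap → [30, 35, 44, 74, 48, 55]
extract-min → returns 30:
  remove root 30; move last element 55 to root → [55, 35, 44, 74, 48]
  55 vs smaller child 35 at index 1, swap → [35, 55, 44, 74, 48]
  55 vs smaller child 48 at index 4, swap → [35, 48, 44, 74, 55]
extract-min → returns 35:
  remove root 35; move last element 55 to root → [55, 48, 44, 74]
  55 vs smaller child 44 at index 2, swap → [44, 48, 55, 74]

[44, 48, 55, 74]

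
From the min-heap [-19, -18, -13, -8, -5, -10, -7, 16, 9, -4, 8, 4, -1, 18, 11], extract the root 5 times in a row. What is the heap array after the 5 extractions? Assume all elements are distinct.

extract-min #1 returns -19:
  remove root -19; move last element 11 to root → [11, -18, -13, -8, -5, -10, -7, 16, 9, -4, 8, 4, -1, 18]
  11 vs smaller child -18 at index 1, swap → [-18, 11, -13, -8, -5, -10, -7, 16, 9, -4, 8, 4, -1, 18]
  11 vs smaller child -8 at index 3, swap → [-18, -8, -13, 11, -5, -10, -7, 16, 9, -4, 8, 4, -1, 18]
  11 vs smaller child 9 at index 8, swap → [-18, -8, -13, 9, -5, -10, -7, 16, 11, -4, 8, 4, -1, 18]
extract-min #2 returns -18:
  remove root -18; move last element 18 to root → [18, -8, -13, 9, -5, -10, -7, 16, 11, -4, 8, 4, -1]
  18 vs smaller child -13 at index 2, swap → [-13, -8, 18, 9, -5, -10, -7, 16, 11, -4, 8, 4, -1]
  18 vs smaller child -10 at index 5, swap → [-13, -8, -10, 9, -5, 18, -7, 16, 11, -4, 8, 4, -1]
  18 vs smaller child -1 at index 12, swap → [-13, -8, -10, 9, -5, -1, -7, 16, 11, -4, 8, 4, 18]
extract-min #3 returns -13:
  remove root -13; move last element 18 to root → [18, -8, -10, 9, -5, -1, -7, 16, 11, -4, 8, 4]
  18 vs smaller child -10 at index 2, swap → [-10, -8, 18, 9, -5, -1, -7, 16, 11, -4, 8, 4]
  18 vs smaller child -7 at index 6, swap → [-10, -8, -7, 9, -5, -1, 18, 16, 11, -4, 8, 4]
extract-min #4 returns -10:
  remove root -10; move last element 4 to root → [4, -8, -7, 9, -5, -1, 18, 16, 11, -4, 8]
  4 vs smaller child -8 at index 1, swap → [-8, 4, -7, 9, -5, -1, 18, 16, 11, -4, 8]
  4 vs smaller child -5 at index 4, swap → [-8, -5, -7, 9, 4, -1, 18, 16, 11, -4, 8]
  4 vs smaller child -4 at index 9, swap → [-8, -5, -7, 9, -4, -1, 18, 16, 11, 4, 8]
extract-min #5 returns -8:
  remove root -8; move last element 8 to root → [8, -5, -7, 9, -4, -1, 18, 16, 11, 4]
  8 vs smaller child -7 at index 2, swap → [-7, -5, 8, 9, -4, -1, 18, 16, 11, 4]
  8 vs smaller child -1 at index 5, swap → [-7, -5, -1, 9, -4, 8, 18, 16, 11, 4]

[-7, -5, -1, 9, -4, 8, 18, 16, 11, 4]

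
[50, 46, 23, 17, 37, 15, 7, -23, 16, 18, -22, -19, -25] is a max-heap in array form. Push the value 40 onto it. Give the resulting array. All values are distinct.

append 40 at index 13 → [50, 46, 23, 17, 37, 15, 7, -23, 16, 18, -22, -19, -25, 40]
40 > parent 7 at index 6, swap → [50, 46, 23, 17, 37, 15, 40, -23, 16, 18, -22, -19, -25, 7]
40 > parent 23 at index 2, swap → [50, 46, 40, 17, 37, 15, 23, -23, 16, 18, -22, -19, -25, 7]

[50, 46, 40, 17, 37, 15, 23, -23, 16, 18, -22, -19, -25, 7]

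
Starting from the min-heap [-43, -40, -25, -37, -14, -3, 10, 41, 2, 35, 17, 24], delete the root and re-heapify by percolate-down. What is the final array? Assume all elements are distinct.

remove root -43; move last element 24 to root → [24, -40, -25, -37, -14, -3, 10, 41, 2, 35, 17]
24 vs smaller child -40 at index 1, swap → [-40, 24, -25, -37, -14, -3, 10, 41, 2, 35, 17]
24 vs smaller child -37 at index 3, swap → [-40, -37, -25, 24, -14, -3, 10, 41, 2, 35, 17]
24 vs smaller child 2 at index 8, swap → [-40, -37, -25, 2, -14, -3, 10, 41, 24, 35, 17]

[-40, -37, -25, 2, -14, -3, 10, 41, 24, 35, 17]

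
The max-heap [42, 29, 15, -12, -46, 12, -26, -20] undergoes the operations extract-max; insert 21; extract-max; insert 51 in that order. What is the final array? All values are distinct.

extract-max → returns 42:
  remove root 42; move last element -20 to root → [-20, 29, 15, -12, -46, 12, -26]
  -20 vs larger child 29 at index 1, swap → [29, -20, 15, -12, -46, 12, -26]
  -20 vs larger child -12 at index 3, swap → [29, -12, 15, -20, -46, 12, -26]
insert 21:
  append 21 at index 7 → [29, -12, 15, -20, -46, 12, -26, 21]
  21 > parent -20 at index 3, swap → [29, -12, 15, 21, -46, 12, -26, -20]
  21 > parent -12 at index 1, swap → [29, 21, 15, -12, -46, 12, -26, -20]
extract-max → returns 29:
  remove root 29; move last element -20 to root → [-20, 21, 15, -12, -46, 12, -26]
  -20 vs larger child 21 at index 1, swap → [21, -20, 15, -12, -46, 12, -26]
  -20 vs larger child -12 at index 3, swap → [21, -12, 15, -20, -46, 12, -26]
insert 51:
  append 51 at index 7 → [21, -12, 15, -20, -46, 12, -26, 51]
  51 > parent -20 at index 3, swap → [21, -12, 15, 51, -46, 12, -26, -20]
  51 > parent -12 at index 1, swap → [21, 51, 15, -12, -46, 12, -26, -20]
  51 > parent 21 at index 0, swap → [51, 21, 15, -12, -46, 12, -26, -20]

[51, 21, 15, -12, -46, 12, -26, -20]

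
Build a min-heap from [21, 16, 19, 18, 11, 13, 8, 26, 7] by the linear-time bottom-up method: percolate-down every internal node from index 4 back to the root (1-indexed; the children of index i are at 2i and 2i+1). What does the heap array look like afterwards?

[7, 11, 8, 16, 21, 13, 19, 26, 18]

sift down from index 4:
  18 vs smaller child 7 at index 9, swap → [21, 16, 19, 7, 11, 13, 8, 26, 18]
sift down from index 3:
  19 vs smaller child 8 at index 7, swap → [21, 16, 8, 7, 11, 13, 19, 26, 18]
sift down from index 2:
  16 vs smaller child 7 at index 4, swap → [21, 7, 8, 16, 11, 13, 19, 26, 18]
sift down from index 1:
  21 vs smaller child 7 at index 2, swap → [7, 21, 8, 16, 11, 13, 19, 26, 18]
  21 vs smaller child 11 at index 5, swap → [7, 11, 8, 16, 21, 13, 19, 26, 18]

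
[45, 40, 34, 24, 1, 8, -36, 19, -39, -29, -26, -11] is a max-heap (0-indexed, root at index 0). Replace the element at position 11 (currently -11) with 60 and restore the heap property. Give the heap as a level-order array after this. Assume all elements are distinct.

set index 11 from -11 to 60 → [45, 40, 34, 24, 1, 8, -36, 19, -39, -29, -26, 60]
60 > parent 8 at index 5, swap → [45, 40, 34, 24, 1, 60, -36, 19, -39, -29, -26, 8]
60 > parent 34 at index 2, swap → [45, 40, 60, 24, 1, 34, -36, 19, -39, -29, -26, 8]
60 > parent 45 at index 0, swap → [60, 40, 45, 24, 1, 34, -36, 19, -39, -29, -26, 8]

[60, 40, 45, 24, 1, 34, -36, 19, -39, -29, -26, 8]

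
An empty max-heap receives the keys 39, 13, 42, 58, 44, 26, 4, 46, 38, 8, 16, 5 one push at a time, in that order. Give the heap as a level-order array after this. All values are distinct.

[58, 46, 39, 44, 42, 26, 4, 13, 38, 8, 16, 5]

Insert 39:
  append 39 at index 0 → [39] (no swap needed)
Insert 13:
  append 13 at index 1 → [39, 13] (no swap needed)
Insert 42:
  append 42 at index 2 → [39, 13, 42]
  42 > parent 39 at index 0, swap → [42, 13, 39]
Insert 58:
  append 58 at index 3 → [42, 13, 39, 58]
  58 > parent 13 at index 1, swap → [42, 58, 39, 13]
  58 > parent 42 at index 0, swap → [58, 42, 39, 13]
Insert 44:
  append 44 at index 4 → [58, 42, 39, 13, 44]
  44 > parent 42 at index 1, swap → [58, 44, 39, 13, 42]
Insert 26:
  append 26 at index 5 → [58, 44, 39, 13, 42, 26] (no swap needed)
Insert 4:
  append 4 at index 6 → [58, 44, 39, 13, 42, 26, 4] (no swap needed)
Insert 46:
  append 46 at index 7 → [58, 44, 39, 13, 42, 26, 4, 46]
  46 > parent 13 at index 3, swap → [58, 44, 39, 46, 42, 26, 4, 13]
  46 > parent 44 at index 1, swap → [58, 46, 39, 44, 42, 26, 4, 13]
Insert 38:
  append 38 at index 8 → [58, 46, 39, 44, 42, 26, 4, 13, 38] (no swap needed)
Insert 8:
  append 8 at index 9 → [58, 46, 39, 44, 42, 26, 4, 13, 38, 8] (no swap needed)
Insert 16:
  append 16 at index 10 → [58, 46, 39, 44, 42, 26, 4, 13, 38, 8, 16] (no swap needed)
Insert 5:
  append 5 at index 11 → [58, 46, 39, 44, 42, 26, 4, 13, 38, 8, 16, 5] (no swap needed)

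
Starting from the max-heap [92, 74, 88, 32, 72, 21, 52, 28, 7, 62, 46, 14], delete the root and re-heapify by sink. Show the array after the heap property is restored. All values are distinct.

[88, 74, 52, 32, 72, 21, 14, 28, 7, 62, 46]

remove root 92; move last element 14 to root → [14, 74, 88, 32, 72, 21, 52, 28, 7, 62, 46]
14 vs larger child 88 at index 2, swap → [88, 74, 14, 32, 72, 21, 52, 28, 7, 62, 46]
14 vs larger child 52 at index 6, swap → [88, 74, 52, 32, 72, 21, 14, 28, 7, 62, 46]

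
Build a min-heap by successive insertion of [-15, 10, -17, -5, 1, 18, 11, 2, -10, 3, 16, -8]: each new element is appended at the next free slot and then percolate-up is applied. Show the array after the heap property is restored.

[-17, -10, -15, -5, 1, -8, 11, 10, 2, 3, 16, 18]

Insert -15:
  append -15 at index 0 → [-15] (no swap needed)
Insert 10:
  append 10 at index 1 → [-15, 10] (no swap needed)
Insert -17:
  append -17 at index 2 → [-15, 10, -17]
  -17 < parent -15 at index 0, swap → [-17, 10, -15]
Insert -5:
  append -5 at index 3 → [-17, 10, -15, -5]
  -5 < parent 10 at index 1, swap → [-17, -5, -15, 10]
Insert 1:
  append 1 at index 4 → [-17, -5, -15, 10, 1] (no swap needed)
Insert 18:
  append 18 at index 5 → [-17, -5, -15, 10, 1, 18] (no swap needed)
Insert 11:
  append 11 at index 6 → [-17, -5, -15, 10, 1, 18, 11] (no swap needed)
Insert 2:
  append 2 at index 7 → [-17, -5, -15, 10, 1, 18, 11, 2]
  2 < parent 10 at index 3, swap → [-17, -5, -15, 2, 1, 18, 11, 10]
Insert -10:
  append -10 at index 8 → [-17, -5, -15, 2, 1, 18, 11, 10, -10]
  -10 < parent 2 at index 3, swap → [-17, -5, -15, -10, 1, 18, 11, 10, 2]
  -10 < parent -5 at index 1, swap → [-17, -10, -15, -5, 1, 18, 11, 10, 2]
Insert 3:
  append 3 at index 9 → [-17, -10, -15, -5, 1, 18, 11, 10, 2, 3] (no swap needed)
Insert 16:
  append 16 at index 10 → [-17, -10, -15, -5, 1, 18, 11, 10, 2, 3, 16] (no swap needed)
Insert -8:
  append -8 at index 11 → [-17, -10, -15, -5, 1, 18, 11, 10, 2, 3, 16, -8]
  -8 < parent 18 at index 5, swap → [-17, -10, -15, -5, 1, -8, 11, 10, 2, 3, 16, 18]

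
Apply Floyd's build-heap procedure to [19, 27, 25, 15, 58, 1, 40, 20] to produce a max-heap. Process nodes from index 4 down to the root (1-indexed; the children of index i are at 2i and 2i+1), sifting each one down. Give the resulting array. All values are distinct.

[58, 27, 40, 20, 19, 1, 25, 15]

sift down from index 4:
  15 vs only child 20 at index 8, swap → [19, 27, 25, 20, 58, 1, 40, 15]
sift down from index 3:
  25 vs larger child 40 at index 7, swap → [19, 27, 40, 20, 58, 1, 25, 15]
sift down from index 2:
  27 vs larger child 58 at index 5, swap → [19, 58, 40, 20, 27, 1, 25, 15]
sift down from index 1:
  19 vs larger child 58 at index 2, swap → [58, 19, 40, 20, 27, 1, 25, 15]
  19 vs larger child 27 at index 5, swap → [58, 27, 40, 20, 19, 1, 25, 15]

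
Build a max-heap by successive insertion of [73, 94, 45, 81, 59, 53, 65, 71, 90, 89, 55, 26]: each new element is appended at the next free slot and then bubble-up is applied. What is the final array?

[94, 90, 65, 81, 89, 45, 53, 71, 73, 59, 55, 26]

Insert 73:
  append 73 at index 0 → [73] (no swap needed)
Insert 94:
  append 94 at index 1 → [73, 94]
  94 > parent 73 at index 0, swap → [94, 73]
Insert 45:
  append 45 at index 2 → [94, 73, 45] (no swap needed)
Insert 81:
  append 81 at index 3 → [94, 73, 45, 81]
  81 > parent 73 at index 1, swap → [94, 81, 45, 73]
Insert 59:
  append 59 at index 4 → [94, 81, 45, 73, 59] (no swap needed)
Insert 53:
  append 53 at index 5 → [94, 81, 45, 73, 59, 53]
  53 > parent 45 at index 2, swap → [94, 81, 53, 73, 59, 45]
Insert 65:
  append 65 at index 6 → [94, 81, 53, 73, 59, 45, 65]
  65 > parent 53 at index 2, swap → [94, 81, 65, 73, 59, 45, 53]
Insert 71:
  append 71 at index 7 → [94, 81, 65, 73, 59, 45, 53, 71] (no swap needed)
Insert 90:
  append 90 at index 8 → [94, 81, 65, 73, 59, 45, 53, 71, 90]
  90 > parent 73 at index 3, swap → [94, 81, 65, 90, 59, 45, 53, 71, 73]
  90 > parent 81 at index 1, swap → [94, 90, 65, 81, 59, 45, 53, 71, 73]
Insert 89:
  append 89 at index 9 → [94, 90, 65, 81, 59, 45, 53, 71, 73, 89]
  89 > parent 59 at index 4, swap → [94, 90, 65, 81, 89, 45, 53, 71, 73, 59]
Insert 55:
  append 55 at index 10 → [94, 90, 65, 81, 89, 45, 53, 71, 73, 59, 55] (no swap needed)
Insert 26:
  append 26 at index 11 → [94, 90, 65, 81, 89, 45, 53, 71, 73, 59, 55, 26] (no swap needed)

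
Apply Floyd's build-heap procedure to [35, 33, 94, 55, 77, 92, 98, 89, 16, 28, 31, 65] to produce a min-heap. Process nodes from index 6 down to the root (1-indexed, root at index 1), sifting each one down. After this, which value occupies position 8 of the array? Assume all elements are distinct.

sift down from index 6:
  92 vs only child 65 at index 12, swap → [35, 33, 94, 55, 77, 65, 98, 89, 16, 28, 31, 92]
sift down from index 5:
  77 vs smaller child 28 at index 10, swap → [35, 33, 94, 55, 28, 65, 98, 89, 16, 77, 31, 92]
sift down from index 4:
  55 vs smaller child 16 at index 9, swap → [35, 33, 94, 16, 28, 65, 98, 89, 55, 77, 31, 92]
sift down from index 3:
  94 vs smaller child 65 at index 6, swap → [35, 33, 65, 16, 28, 94, 98, 89, 55, 77, 31, 92]
  94 vs only child 92 at index 12, swap → [35, 33, 65, 16, 28, 92, 98, 89, 55, 77, 31, 94]
sift down from index 2:
  33 vs smaller child 16 at index 4, swap → [35, 16, 65, 33, 28, 92, 98, 89, 55, 77, 31, 94]
sift down from index 1:
  35 vs smaller child 16 at index 2, swap → [16, 35, 65, 33, 28, 92, 98, 89, 55, 77, 31, 94]
  35 vs smaller child 28 at index 5, swap → [16, 28, 65, 33, 35, 92, 98, 89, 55, 77, 31, 94]
  35 vs smaller child 31 at index 11, swap → [16, 28, 65, 33, 31, 92, 98, 89, 55, 77, 35, 94]
resulting array: [16, 28, 65, 33, 31, 92, 98, 89, 55, 77, 35, 94]

89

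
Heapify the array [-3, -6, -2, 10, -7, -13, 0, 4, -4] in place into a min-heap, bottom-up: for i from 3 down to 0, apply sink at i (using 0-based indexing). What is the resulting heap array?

sift down from index 3:
  10 vs smaller child -4 at index 8, swap → [-3, -6, -2, -4, -7, -13, 0, 4, 10]
sift down from index 2:
  -2 vs smaller child -13 at index 5, swap → [-3, -6, -13, -4, -7, -2, 0, 4, 10]
sift down from index 1:
  -6 vs smaller child -7 at index 4, swap → [-3, -7, -13, -4, -6, -2, 0, 4, 10]
sift down from index 0:
  -3 vs smaller child -13 at index 2, swap → [-13, -7, -3, -4, -6, -2, 0, 4, 10]

[-13, -7, -3, -4, -6, -2, 0, 4, 10]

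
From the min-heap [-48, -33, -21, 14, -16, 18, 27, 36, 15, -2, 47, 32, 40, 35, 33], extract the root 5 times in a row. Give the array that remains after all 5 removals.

[14, 15, 18, 35, 33, 32, 27, 36, 47, 40]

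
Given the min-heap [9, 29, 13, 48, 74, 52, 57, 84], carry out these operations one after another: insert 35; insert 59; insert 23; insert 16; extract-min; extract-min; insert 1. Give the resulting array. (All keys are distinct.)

[1, 16, 52, 35, 23, 59, 57, 84, 48, 74, 29]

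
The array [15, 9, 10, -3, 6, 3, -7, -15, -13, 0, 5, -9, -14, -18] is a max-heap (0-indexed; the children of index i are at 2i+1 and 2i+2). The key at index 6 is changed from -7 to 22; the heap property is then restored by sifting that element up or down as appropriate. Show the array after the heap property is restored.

[22, 9, 15, -3, 6, 3, 10, -15, -13, 0, 5, -9, -14, -18]

set index 6 from -7 to 22 → [15, 9, 10, -3, 6, 3, 22, -15, -13, 0, 5, -9, -14, -18]
22 > parent 10 at index 2, swap → [15, 9, 22, -3, 6, 3, 10, -15, -13, 0, 5, -9, -14, -18]
22 > parent 15 at index 0, swap → [22, 9, 15, -3, 6, 3, 10, -15, -13, 0, 5, -9, -14, -18]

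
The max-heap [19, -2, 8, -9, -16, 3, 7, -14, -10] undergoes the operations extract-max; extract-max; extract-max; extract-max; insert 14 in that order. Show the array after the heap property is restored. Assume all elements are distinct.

extract-max → returns 19:
  remove root 19; move last element -10 to root → [-10, -2, 8, -9, -16, 3, 7, -14]
  -10 vs larger child 8 at index 2, swap → [8, -2, -10, -9, -16, 3, 7, -14]
  -10 vs larger child 7 at index 6, swap → [8, -2, 7, -9, -16, 3, -10, -14]
extract-max → returns 8:
  remove root 8; move last element -14 to root → [-14, -2, 7, -9, -16, 3, -10]
  -14 vs larger child 7 at index 2, swap → [7, -2, -14, -9, -16, 3, -10]
  -14 vs larger child 3 at index 5, swap → [7, -2, 3, -9, -16, -14, -10]
extract-max → returns 7:
  remove root 7; move last element -10 to root → [-10, -2, 3, -9, -16, -14]
  -10 vs larger child 3 at index 2, swap → [3, -2, -10, -9, -16, -14]
extract-max → returns 3:
  remove root 3; move last element -14 to root → [-14, -2, -10, -9, -16]
  -14 vs larger child -2 at index 1, swap → [-2, -14, -10, -9, -16]
  -14 vs larger child -9 at index 3, swap → [-2, -9, -10, -14, -16]
insert 14:
  append 14 at index 5 → [-2, -9, -10, -14, -16, 14]
  14 > parent -10 at index 2, swap → [-2, -9, 14, -14, -16, -10]
  14 > parent -2 at index 0, swap → [14, -9, -2, -14, -16, -10]

[14, -9, -2, -14, -16, -10]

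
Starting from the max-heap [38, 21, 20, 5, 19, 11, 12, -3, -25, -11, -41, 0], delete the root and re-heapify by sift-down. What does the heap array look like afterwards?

[21, 19, 20, 5, 0, 11, 12, -3, -25, -11, -41]

remove root 38; move last element 0 to root → [0, 21, 20, 5, 19, 11, 12, -3, -25, -11, -41]
0 vs larger child 21 at index 1, swap → [21, 0, 20, 5, 19, 11, 12, -3, -25, -11, -41]
0 vs larger child 19 at index 4, swap → [21, 19, 20, 5, 0, 11, 12, -3, -25, -11, -41]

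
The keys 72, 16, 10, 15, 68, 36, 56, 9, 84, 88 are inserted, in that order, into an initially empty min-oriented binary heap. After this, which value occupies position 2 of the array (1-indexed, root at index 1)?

Insert 72:
  append 72 at index 1 → [72] (no swap needed)
Insert 16:
  append 16 at index 2 → [72, 16]
  16 < parent 72 at index 1, swap → [16, 72]
Insert 10:
  append 10 at index 3 → [16, 72, 10]
  10 < parent 16 at index 1, swap → [10, 72, 16]
Insert 15:
  append 15 at index 4 → [10, 72, 16, 15]
  15 < parent 72 at index 2, swap → [10, 15, 16, 72]
Insert 68:
  append 68 at index 5 → [10, 15, 16, 72, 68] (no swap needed)
Insert 36:
  append 36 at index 6 → [10, 15, 16, 72, 68, 36] (no swap needed)
Insert 56:
  append 56 at index 7 → [10, 15, 16, 72, 68, 36, 56] (no swap needed)
Insert 9:
  append 9 at index 8 → [10, 15, 16, 72, 68, 36, 56, 9]
  9 < parent 72 at index 4, swap → [10, 15, 16, 9, 68, 36, 56, 72]
  9 < parent 15 at index 2, swap → [10, 9, 16, 15, 68, 36, 56, 72]
  9 < parent 10 at index 1, swap → [9, 10, 16, 15, 68, 36, 56, 72]
Insert 84:
  append 84 at index 9 → [9, 10, 16, 15, 68, 36, 56, 72, 84] (no swap needed)
Insert 88:
  append 88 at index 10 → [9, 10, 16, 15, 68, 36, 56, 72, 84, 88] (no swap needed)
resulting array: [9, 10, 16, 15, 68, 36, 56, 72, 84, 88]

10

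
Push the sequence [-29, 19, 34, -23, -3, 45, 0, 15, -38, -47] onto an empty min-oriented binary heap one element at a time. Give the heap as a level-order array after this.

[-47, -38, 0, -23, -29, 45, 34, 19, 15, -3]

Insert -29:
  append -29 at index 0 → [-29] (no swap needed)
Insert 19:
  append 19 at index 1 → [-29, 19] (no swap needed)
Insert 34:
  append 34 at index 2 → [-29, 19, 34] (no swap needed)
Insert -23:
  append -23 at index 3 → [-29, 19, 34, -23]
  -23 < parent 19 at index 1, swap → [-29, -23, 34, 19]
Insert -3:
  append -3 at index 4 → [-29, -23, 34, 19, -3] (no swap needed)
Insert 45:
  append 45 at index 5 → [-29, -23, 34, 19, -3, 45] (no swap needed)
Insert 0:
  append 0 at index 6 → [-29, -23, 34, 19, -3, 45, 0]
  0 < parent 34 at index 2, swap → [-29, -23, 0, 19, -3, 45, 34]
Insert 15:
  append 15 at index 7 → [-29, -23, 0, 19, -3, 45, 34, 15]
  15 < parent 19 at index 3, swap → [-29, -23, 0, 15, -3, 45, 34, 19]
Insert -38:
  append -38 at index 8 → [-29, -23, 0, 15, -3, 45, 34, 19, -38]
  -38 < parent 15 at index 3, swap → [-29, -23, 0, -38, -3, 45, 34, 19, 15]
  -38 < parent -23 at index 1, swap → [-29, -38, 0, -23, -3, 45, 34, 19, 15]
  -38 < parent -29 at index 0, swap → [-38, -29, 0, -23, -3, 45, 34, 19, 15]
Insert -47:
  append -47 at index 9 → [-38, -29, 0, -23, -3, 45, 34, 19, 15, -47]
  -47 < parent -3 at index 4, swap → [-38, -29, 0, -23, -47, 45, 34, 19, 15, -3]
  -47 < parent -29 at index 1, swap → [-38, -47, 0, -23, -29, 45, 34, 19, 15, -3]
  -47 < parent -38 at index 0, swap → [-47, -38, 0, -23, -29, 45, 34, 19, 15, -3]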